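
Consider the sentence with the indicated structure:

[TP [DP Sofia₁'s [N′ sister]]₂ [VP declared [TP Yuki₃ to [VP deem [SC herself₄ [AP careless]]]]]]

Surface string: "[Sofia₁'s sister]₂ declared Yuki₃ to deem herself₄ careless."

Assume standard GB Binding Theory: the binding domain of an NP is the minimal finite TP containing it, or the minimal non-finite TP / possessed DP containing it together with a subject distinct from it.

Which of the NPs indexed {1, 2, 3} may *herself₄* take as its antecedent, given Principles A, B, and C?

*herself* is an anaphor, so Principle A applies: it must be bound in its binding domain.
Binding domain of *herself₄*: the embedded TP, whose subject is Yuki₃.
*Sofia₁* does not c-command the anaphor → cannot bind it.
*[Sofia₁'s sister]₂* c-commands the anaphor but is outside its binding domain → cannot satisfy Principle A.
*Yuki₃* c-commands the anaphor within its binding domain → licit binder.

{3}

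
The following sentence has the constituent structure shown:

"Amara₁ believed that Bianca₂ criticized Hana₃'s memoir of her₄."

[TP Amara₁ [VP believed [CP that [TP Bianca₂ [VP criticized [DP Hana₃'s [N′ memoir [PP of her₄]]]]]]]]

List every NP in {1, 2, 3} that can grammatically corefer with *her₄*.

*her* is a pronoun, so Principle B applies: it must be free in its binding domain.
Binding domain of *her₄*: the possessed DP, whose subject is Hana₃.
*Amara₁* c-commands the pronoun but from outside its binding domain, and is not c-commanded by it → coindexation permitted.
*Bianca₂* c-commands the pronoun but from outside its binding domain, and is not c-commanded by it → coindexation permitted.
*Hana₃* c-commands the pronoun within its binding domain → coindexation would violate Principle B.

{1, 2}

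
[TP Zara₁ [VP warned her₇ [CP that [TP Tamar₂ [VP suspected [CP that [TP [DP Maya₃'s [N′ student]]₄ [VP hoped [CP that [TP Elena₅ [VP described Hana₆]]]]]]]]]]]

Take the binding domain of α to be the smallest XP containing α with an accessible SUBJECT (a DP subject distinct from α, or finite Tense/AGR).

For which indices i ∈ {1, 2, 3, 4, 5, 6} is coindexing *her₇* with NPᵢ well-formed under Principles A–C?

none

*her* is a pronoun, so Principle B applies: it must be free in its binding domain.
Binding domain of *her₇*: the matrix TP, whose subject is Zara₁.
*Zara₁* c-commands the pronoun within its binding domain → coindexation would violate Principle B.
*Tamar₂*: the pronoun c-commands this R-expression → coindexation would violate Principle C on *Tamar₂*.
*Maya₃*: the pronoun c-commands this R-expression → coindexation would violate Principle C on *Maya₃*.
*[Maya₃'s student]₄*: the pronoun c-commands this R-expression → coindexation would violate Principle C on *[Maya₃'s student]₄*.
*Elena₅*: the pronoun c-commands this R-expression → coindexation would violate Principle C on *Elena₅*.
*Hana₆*: the pronoun c-commands this R-expression → coindexation would violate Principle C on *Hana₆*.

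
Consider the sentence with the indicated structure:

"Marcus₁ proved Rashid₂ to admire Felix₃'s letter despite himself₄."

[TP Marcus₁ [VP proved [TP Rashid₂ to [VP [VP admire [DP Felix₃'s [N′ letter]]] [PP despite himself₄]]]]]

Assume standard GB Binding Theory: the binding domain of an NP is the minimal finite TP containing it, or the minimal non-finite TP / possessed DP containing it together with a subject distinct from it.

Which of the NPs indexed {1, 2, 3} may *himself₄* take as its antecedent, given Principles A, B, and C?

{2}

*himself* is an anaphor, so Principle A applies: it must be bound in its binding domain.
Binding domain of *himself₄*: the embedded TP, whose subject is Rashid₂.
*Marcus₁* c-commands the anaphor but is outside its binding domain → cannot satisfy Principle A.
*Rashid₂* c-commands the anaphor within its binding domain → licit binder.
*Felix₃* does not c-command the anaphor → cannot bind it.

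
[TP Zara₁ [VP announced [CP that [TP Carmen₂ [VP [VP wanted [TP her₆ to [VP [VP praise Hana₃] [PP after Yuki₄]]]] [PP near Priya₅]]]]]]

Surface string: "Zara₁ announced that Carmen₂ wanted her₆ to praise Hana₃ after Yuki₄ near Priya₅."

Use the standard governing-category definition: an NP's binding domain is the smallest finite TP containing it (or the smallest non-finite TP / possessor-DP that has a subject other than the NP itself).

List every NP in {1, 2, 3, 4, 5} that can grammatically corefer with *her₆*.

*her* is a pronoun, so Principle B applies: it must be free in its binding domain.
Binding domain of *her₆*: the embedded TP, whose subject is Carmen₂.
*Zara₁* c-commands the pronoun but from outside its binding domain, and is not c-commanded by it → coindexation permitted.
*Carmen₂* c-commands the pronoun within its binding domain → coindexation would violate Principle B.
*Hana₃*: the pronoun c-commands this R-expression → coindexation would violate Principle C on *Hana₃*.
*Yuki₄*: the pronoun c-commands this R-expression → coindexation would violate Principle C on *Yuki₄*.
*Priya₅* and the pronoun do not c-command one another → neither Principle B nor Principle C is at stake; coindexation permitted.

{1, 5}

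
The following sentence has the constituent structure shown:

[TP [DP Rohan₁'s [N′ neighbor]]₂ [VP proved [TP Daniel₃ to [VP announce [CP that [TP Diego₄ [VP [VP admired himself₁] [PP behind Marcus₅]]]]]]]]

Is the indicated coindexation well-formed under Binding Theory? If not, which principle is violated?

The two coindexed NPs are *Rohan₁* and *himself₁*.
*himself₁* is an anaphor. Principle A requires it to be bound within its binding domain — the embedded TP, whose subject is Diego₄.
Within that domain it is c-commanded by *Diego₄*, which does not share its index.
*Rohan₁* does not c-command the anaphor at all.
The anaphor is unbound in its domain → Principle A violation.

Principle A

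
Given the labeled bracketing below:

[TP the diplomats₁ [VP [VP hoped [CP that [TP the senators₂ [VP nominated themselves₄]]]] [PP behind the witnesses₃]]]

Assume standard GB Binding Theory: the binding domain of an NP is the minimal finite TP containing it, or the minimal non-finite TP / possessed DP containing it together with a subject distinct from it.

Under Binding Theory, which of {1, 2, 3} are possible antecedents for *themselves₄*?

{2}

*themselves* is an anaphor, so Principle A applies: it must be bound in its binding domain.
Binding domain of *themselves₄*: the embedded TP, whose subject is the senators₂.
*the diplomats₁* c-commands the anaphor but is outside its binding domain → cannot satisfy Principle A.
*the senators₂* c-commands the anaphor within its binding domain → licit binder.
*the witnesses₃* does not c-command the anaphor → cannot bind it.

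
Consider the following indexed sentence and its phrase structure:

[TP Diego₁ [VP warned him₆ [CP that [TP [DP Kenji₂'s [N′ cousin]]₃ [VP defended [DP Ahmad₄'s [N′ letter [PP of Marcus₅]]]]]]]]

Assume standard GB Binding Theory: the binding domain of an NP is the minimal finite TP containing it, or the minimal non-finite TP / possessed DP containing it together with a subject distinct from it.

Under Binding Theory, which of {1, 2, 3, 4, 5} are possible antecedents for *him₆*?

none

*him* is a pronoun, so Principle B applies: it must be free in its binding domain.
Binding domain of *him₆*: the matrix TP, whose subject is Diego₁.
*Diego₁* c-commands the pronoun within its binding domain → coindexation would violate Principle B.
*Kenji₂*: the pronoun c-commands this R-expression → coindexation would violate Principle C on *Kenji₂*.
*[Kenji₂'s cousin]₃*: the pronoun c-commands this R-expression → coindexation would violate Principle C on *[Kenji₂'s cousin]₃*.
*Ahmad₄*: the pronoun c-commands this R-expression → coindexation would violate Principle C on *Ahmad₄*.
*Marcus₅*: the pronoun c-commands this R-expression → coindexation would violate Principle C on *Marcus₅*.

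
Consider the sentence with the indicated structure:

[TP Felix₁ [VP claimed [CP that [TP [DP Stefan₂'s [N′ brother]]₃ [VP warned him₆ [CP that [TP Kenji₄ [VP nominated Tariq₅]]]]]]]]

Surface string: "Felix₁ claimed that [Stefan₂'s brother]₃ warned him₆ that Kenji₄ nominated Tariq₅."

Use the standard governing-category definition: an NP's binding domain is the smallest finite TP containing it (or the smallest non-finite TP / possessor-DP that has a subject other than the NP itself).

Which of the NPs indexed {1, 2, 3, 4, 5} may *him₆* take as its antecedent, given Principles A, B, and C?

{1, 2}

*him* is a pronoun, so Principle B applies: it must be free in its binding domain.
Binding domain of *him₆*: the embedded TP, whose subject is [Stefan₂'s brother]₃.
*Felix₁* c-commands the pronoun but from outside its binding domain, and is not c-commanded by it → coindexation permitted.
*Stefan₂* and the pronoun do not c-command one another → neither Principle B nor Principle C is at stake; coindexation permitted.
*[Stefan₂'s brother]₃* c-commands the pronoun within its binding domain → coindexation would violate Principle B.
*Kenji₄*: the pronoun c-commands this R-expression → coindexation would violate Principle C on *Kenji₄*.
*Tariq₅*: the pronoun c-commands this R-expression → coindexation would violate Principle C on *Tariq₅*.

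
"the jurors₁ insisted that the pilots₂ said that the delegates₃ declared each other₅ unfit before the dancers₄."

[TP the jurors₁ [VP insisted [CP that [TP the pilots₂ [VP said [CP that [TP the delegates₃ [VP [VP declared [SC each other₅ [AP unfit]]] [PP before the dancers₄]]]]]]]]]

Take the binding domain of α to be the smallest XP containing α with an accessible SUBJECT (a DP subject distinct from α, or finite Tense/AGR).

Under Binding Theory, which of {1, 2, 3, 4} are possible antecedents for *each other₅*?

{3}

*each other* is an anaphor, so Principle A applies: it must be bound in its binding domain.
Binding domain of *each other₅*: the embedded TP, whose subject is the delegates₃.
*the jurors₁* c-commands the anaphor but is outside its binding domain → cannot satisfy Principle A.
*the pilots₂* c-commands the anaphor but is outside its binding domain → cannot satisfy Principle A.
*the delegates₃* c-commands the anaphor within its binding domain → licit binder.
*the dancers₄* does not c-command the anaphor → cannot bind it.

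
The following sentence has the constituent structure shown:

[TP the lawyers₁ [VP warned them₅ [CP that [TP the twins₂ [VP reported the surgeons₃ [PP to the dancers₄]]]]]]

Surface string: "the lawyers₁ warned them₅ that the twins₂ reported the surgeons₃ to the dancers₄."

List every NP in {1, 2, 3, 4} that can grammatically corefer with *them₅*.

*them* is a pronoun, so Principle B applies: it must be free in its binding domain.
Binding domain of *them₅*: the matrix TP, whose subject is the lawyers₁.
*the lawyers₁* c-commands the pronoun within its binding domain → coindexation would violate Principle B.
*the twins₂*: the pronoun c-commands this R-expression → coindexation would violate Principle C on *the twins₂*.
*the surgeons₃*: the pronoun c-commands this R-expression → coindexation would violate Principle C on *the surgeons₃*.
*the dancers₄*: the pronoun c-commands this R-expression → coindexation would violate Principle C on *the dancers₄*.

none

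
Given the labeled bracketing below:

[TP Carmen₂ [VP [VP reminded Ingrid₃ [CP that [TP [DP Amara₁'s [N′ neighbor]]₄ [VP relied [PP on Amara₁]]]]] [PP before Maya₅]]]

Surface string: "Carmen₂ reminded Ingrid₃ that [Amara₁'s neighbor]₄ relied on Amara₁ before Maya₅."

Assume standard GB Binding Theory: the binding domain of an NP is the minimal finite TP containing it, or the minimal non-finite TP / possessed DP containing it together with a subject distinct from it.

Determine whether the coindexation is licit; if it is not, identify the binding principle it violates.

grammatical

The two coindexed NPs are *Amara₁* and *Amara₁*.
*Amara₁* is an R-expression; no coindexed NP c-commands it, so Principle C holds.
*Amara₁* is an R-expression; *Amara₁* does not c-command it, and no other NP shares its index, so Principle C is satisfied.
All principles are respected.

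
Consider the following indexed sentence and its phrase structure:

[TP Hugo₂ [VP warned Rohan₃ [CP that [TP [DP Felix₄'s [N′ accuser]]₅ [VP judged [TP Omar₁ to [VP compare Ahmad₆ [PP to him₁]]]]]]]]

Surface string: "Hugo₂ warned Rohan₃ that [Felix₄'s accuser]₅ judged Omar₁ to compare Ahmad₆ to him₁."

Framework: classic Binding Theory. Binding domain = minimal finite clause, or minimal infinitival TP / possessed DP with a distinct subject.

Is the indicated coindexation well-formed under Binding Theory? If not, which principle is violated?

Principle B

The two coindexed NPs are *Omar₁* and *him₁*.
*him₁* is a pronoun. Its binding domain is the embedded TP, whose subject is Omar₁.
*Omar₁* c-commands it within that domain and carries the same index.
The pronoun is locally bound → Principle B violation.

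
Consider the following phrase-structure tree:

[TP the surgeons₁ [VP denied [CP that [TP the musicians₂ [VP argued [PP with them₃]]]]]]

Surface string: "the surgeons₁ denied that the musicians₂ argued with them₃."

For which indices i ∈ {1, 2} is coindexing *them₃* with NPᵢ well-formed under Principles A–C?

{1}

*them* is a pronoun, so Principle B applies: it must be free in its binding domain.
Binding domain of *them₃*: the embedded TP, whose subject is the musicians₂.
*the surgeons₁* c-commands the pronoun but from outside its binding domain, and is not c-commanded by it → coindexation permitted.
*the musicians₂* c-commands the pronoun within its binding domain → coindexation would violate Principle B.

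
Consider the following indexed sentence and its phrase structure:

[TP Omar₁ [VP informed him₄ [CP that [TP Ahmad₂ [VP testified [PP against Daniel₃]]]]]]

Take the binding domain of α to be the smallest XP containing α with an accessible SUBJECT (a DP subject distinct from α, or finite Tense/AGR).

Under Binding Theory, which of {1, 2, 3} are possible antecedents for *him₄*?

*him* is a pronoun, so Principle B applies: it must be free in its binding domain.
Binding domain of *him₄*: the matrix TP, whose subject is Omar₁.
*Omar₁* c-commands the pronoun within its binding domain → coindexation would violate Principle B.
*Ahmad₂*: the pronoun c-commands this R-expression → coindexation would violate Principle C on *Ahmad₂*.
*Daniel₃*: the pronoun c-commands this R-expression → coindexation would violate Principle C on *Daniel₃*.

none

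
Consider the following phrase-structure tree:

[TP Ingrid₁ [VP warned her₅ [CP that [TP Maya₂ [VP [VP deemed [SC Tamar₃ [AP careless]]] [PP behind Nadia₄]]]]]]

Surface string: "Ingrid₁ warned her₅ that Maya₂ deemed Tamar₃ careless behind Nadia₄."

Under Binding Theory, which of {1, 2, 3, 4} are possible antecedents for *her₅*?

*her* is a pronoun, so Principle B applies: it must be free in its binding domain.
Binding domain of *her₅*: the matrix TP, whose subject is Ingrid₁.
*Ingrid₁* c-commands the pronoun within its binding domain → coindexation would violate Principle B.
*Maya₂*: the pronoun c-commands this R-expression → coindexation would violate Principle C on *Maya₂*.
*Tamar₃*: the pronoun c-commands this R-expression → coindexation would violate Principle C on *Tamar₃*.
*Nadia₄*: the pronoun c-commands this R-expression → coindexation would violate Principle C on *Nadia₄*.

none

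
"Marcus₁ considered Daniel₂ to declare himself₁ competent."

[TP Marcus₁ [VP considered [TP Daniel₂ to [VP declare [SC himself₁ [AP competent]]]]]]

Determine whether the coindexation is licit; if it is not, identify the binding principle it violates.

Principle A

The two coindexed NPs are *Marcus₁* and *himself₁*.
*himself₁* is an anaphor. Principle A requires it to be bound within its binding domain — the embedded TP, whose subject is Daniel₂.
Within that domain it is c-commanded by *Daniel₂*, which does not share its index.
*Marcus₁* does c-command the anaphor, but from outside its binding domain.
The anaphor is unbound in its domain → Principle A violation.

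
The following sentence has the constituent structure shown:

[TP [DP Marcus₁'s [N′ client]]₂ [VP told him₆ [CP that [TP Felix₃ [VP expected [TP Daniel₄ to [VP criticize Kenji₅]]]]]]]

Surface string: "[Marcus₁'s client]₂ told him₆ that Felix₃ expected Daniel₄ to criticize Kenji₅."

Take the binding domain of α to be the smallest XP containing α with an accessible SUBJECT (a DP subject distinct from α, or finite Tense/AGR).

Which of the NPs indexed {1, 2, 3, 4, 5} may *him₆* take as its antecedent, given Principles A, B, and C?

*him* is a pronoun, so Principle B applies: it must be free in its binding domain.
Binding domain of *him₆*: the matrix TP, whose subject is [Marcus₁'s client]₂.
*Marcus₁* and the pronoun do not c-command one another → neither Principle B nor Principle C is at stake; coindexation permitted.
*[Marcus₁'s client]₂* c-commands the pronoun within its binding domain → coindexation would violate Principle B.
*Felix₃*: the pronoun c-commands this R-expression → coindexation would violate Principle C on *Felix₃*.
*Daniel₄*: the pronoun c-commands this R-expression → coindexation would violate Principle C on *Daniel₄*.
*Kenji₅*: the pronoun c-commands this R-expression → coindexation would violate Principle C on *Kenji₅*.

{1}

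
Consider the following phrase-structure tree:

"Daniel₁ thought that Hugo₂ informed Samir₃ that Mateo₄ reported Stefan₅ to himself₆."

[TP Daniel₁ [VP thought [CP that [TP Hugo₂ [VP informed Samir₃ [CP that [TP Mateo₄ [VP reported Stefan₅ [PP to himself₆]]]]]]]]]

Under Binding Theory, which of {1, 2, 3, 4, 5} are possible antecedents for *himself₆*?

*himself* is an anaphor, so Principle A applies: it must be bound in its binding domain.
Binding domain of *himself₆*: the embedded TP, whose subject is Mateo₄.
*Daniel₁* c-commands the anaphor but is outside its binding domain → cannot satisfy Principle A.
*Hugo₂* c-commands the anaphor but is outside its binding domain → cannot satisfy Principle A.
*Samir₃* c-commands the anaphor but is outside its binding domain → cannot satisfy Principle A.
*Mateo₄* c-commands the anaphor within its binding domain → licit binder.
*Stefan₅* c-commands the anaphor within its binding domain → licit binder.

{4, 5}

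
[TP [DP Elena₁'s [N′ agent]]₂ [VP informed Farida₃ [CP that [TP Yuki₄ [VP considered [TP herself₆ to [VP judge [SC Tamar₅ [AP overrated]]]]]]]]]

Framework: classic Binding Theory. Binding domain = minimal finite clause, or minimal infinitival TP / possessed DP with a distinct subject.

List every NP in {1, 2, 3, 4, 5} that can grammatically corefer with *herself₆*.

*herself* is an anaphor, so Principle A applies: it must be bound in its binding domain.
Binding domain of *herself₆*: the embedded TP, whose subject is Yuki₄.
*Elena₁* does not c-command the anaphor → cannot bind it.
*[Elena₁'s agent]₂* c-commands the anaphor but is outside its binding domain → cannot satisfy Principle A.
*Farida₃* c-commands the anaphor but is outside its binding domain → cannot satisfy Principle A.
*Yuki₄* c-commands the anaphor within its binding domain → licit binder.
*Tamar₅* does not c-command the anaphor → cannot bind it.

{4}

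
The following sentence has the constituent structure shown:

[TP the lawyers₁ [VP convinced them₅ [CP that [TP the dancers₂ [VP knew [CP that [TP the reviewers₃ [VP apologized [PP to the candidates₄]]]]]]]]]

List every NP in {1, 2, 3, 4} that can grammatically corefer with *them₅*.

*them* is a pronoun, so Principle B applies: it must be free in its binding domain.
Binding domain of *them₅*: the matrix TP, whose subject is the lawyers₁.
*the lawyers₁* c-commands the pronoun within its binding domain → coindexation would violate Principle B.
*the dancers₂*: the pronoun c-commands this R-expression → coindexation would violate Principle C on *the dancers₂*.
*the reviewers₃*: the pronoun c-commands this R-expression → coindexation would violate Principle C on *the reviewers₃*.
*the candidates₄*: the pronoun c-commands this R-expression → coindexation would violate Principle C on *the candidates₄*.

none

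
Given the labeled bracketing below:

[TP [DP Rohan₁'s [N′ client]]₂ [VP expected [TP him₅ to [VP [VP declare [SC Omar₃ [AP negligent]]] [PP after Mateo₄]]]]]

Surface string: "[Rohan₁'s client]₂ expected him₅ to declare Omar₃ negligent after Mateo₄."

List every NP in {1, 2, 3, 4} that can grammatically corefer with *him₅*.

{1}

*him* is a pronoun, so Principle B applies: it must be free in its binding domain.
Binding domain of *him₅*: the matrix TP, whose subject is [Rohan₁'s client]₂.
*Rohan₁* and the pronoun do not c-command one another → neither Principle B nor Principle C is at stake; coindexation permitted.
*[Rohan₁'s client]₂* c-commands the pronoun within its binding domain → coindexation would violate Principle B.
*Omar₃*: the pronoun c-commands this R-expression → coindexation would violate Principle C on *Omar₃*.
*Mateo₄*: the pronoun c-commands this R-expression → coindexation would violate Principle C on *Mateo₄*.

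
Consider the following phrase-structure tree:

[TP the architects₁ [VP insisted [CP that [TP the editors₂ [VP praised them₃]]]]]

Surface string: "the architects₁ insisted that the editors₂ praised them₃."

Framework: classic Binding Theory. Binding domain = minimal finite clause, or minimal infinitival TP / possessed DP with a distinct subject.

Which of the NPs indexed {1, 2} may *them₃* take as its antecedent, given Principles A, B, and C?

*them* is a pronoun, so Principle B applies: it must be free in its binding domain.
Binding domain of *them₃*: the embedded TP, whose subject is the editors₂.
*the architects₁* c-commands the pronoun but from outside its binding domain, and is not c-commanded by it → coindexation permitted.
*the editors₂* c-commands the pronoun within its binding domain → coindexation would violate Principle B.

{1}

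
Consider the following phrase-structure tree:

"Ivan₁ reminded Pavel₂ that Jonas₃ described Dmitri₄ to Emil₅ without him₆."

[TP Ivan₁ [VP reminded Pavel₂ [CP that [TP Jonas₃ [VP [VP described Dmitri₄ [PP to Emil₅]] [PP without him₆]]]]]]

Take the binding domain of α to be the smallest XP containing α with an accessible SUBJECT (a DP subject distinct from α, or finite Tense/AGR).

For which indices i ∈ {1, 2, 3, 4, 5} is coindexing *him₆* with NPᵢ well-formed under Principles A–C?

{1, 2, 4, 5}

*him* is a pronoun, so Principle B applies: it must be free in its binding domain.
Binding domain of *him₆*: the embedded TP, whose subject is Jonas₃.
*Ivan₁* c-commands the pronoun but from outside its binding domain, and is not c-commanded by it → coindexation permitted.
*Pavel₂* c-commands the pronoun but from outside its binding domain, and is not c-commanded by it → coindexation permitted.
*Jonas₃* c-commands the pronoun within its binding domain → coindexation would violate Principle B.
*Dmitri₄* and the pronoun do not c-command one another → neither Principle B nor Principle C is at stake; coindexation permitted.
*Emil₅* and the pronoun do not c-command one another → neither Principle B nor Principle C is at stake; coindexation permitted.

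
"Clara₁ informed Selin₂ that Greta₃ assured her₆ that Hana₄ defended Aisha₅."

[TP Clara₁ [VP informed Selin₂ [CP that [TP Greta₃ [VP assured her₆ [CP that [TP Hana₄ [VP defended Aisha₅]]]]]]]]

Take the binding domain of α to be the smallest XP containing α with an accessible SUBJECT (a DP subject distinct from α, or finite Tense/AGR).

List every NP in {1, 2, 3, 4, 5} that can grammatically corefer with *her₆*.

*her* is a pronoun, so Principle B applies: it must be free in its binding domain.
Binding domain of *her₆*: the embedded TP, whose subject is Greta₃.
*Clara₁* c-commands the pronoun but from outside its binding domain, and is not c-commanded by it → coindexation permitted.
*Selin₂* c-commands the pronoun but from outside its binding domain, and is not c-commanded by it → coindexation permitted.
*Greta₃* c-commands the pronoun within its binding domain → coindexation would violate Principle B.
*Hana₄*: the pronoun c-commands this R-expression → coindexation would violate Principle C on *Hana₄*.
*Aisha₅*: the pronoun c-commands this R-expression → coindexation would violate Principle C on *Aisha₅*.

{1, 2}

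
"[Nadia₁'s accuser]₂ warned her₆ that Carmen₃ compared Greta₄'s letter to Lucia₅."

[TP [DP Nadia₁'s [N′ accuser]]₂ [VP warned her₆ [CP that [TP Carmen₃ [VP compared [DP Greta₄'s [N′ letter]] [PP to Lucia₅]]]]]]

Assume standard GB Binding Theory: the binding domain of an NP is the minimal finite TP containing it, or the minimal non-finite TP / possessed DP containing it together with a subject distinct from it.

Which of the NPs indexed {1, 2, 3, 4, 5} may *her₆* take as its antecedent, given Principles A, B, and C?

{1}

*her* is a pronoun, so Principle B applies: it must be free in its binding domain.
Binding domain of *her₆*: the matrix TP, whose subject is [Nadia₁'s accuser]₂.
*Nadia₁* and the pronoun do not c-command one another → neither Principle B nor Principle C is at stake; coindexation permitted.
*[Nadia₁'s accuser]₂* c-commands the pronoun within its binding domain → coindexation would violate Principle B.
*Carmen₃*: the pronoun c-commands this R-expression → coindexation would violate Principle C on *Carmen₃*.
*Greta₄*: the pronoun c-commands this R-expression → coindexation would violate Principle C on *Greta₄*.
*Lucia₅*: the pronoun c-commands this R-expression → coindexation would violate Principle C on *Lucia₅*.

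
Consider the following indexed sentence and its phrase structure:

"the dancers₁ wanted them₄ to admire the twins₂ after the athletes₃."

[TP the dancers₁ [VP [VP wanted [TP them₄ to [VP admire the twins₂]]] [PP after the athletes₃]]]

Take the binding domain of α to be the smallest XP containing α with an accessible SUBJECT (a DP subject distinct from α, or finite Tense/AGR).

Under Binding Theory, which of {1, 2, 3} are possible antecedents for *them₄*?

{3}

*them* is a pronoun, so Principle B applies: it must be free in its binding domain.
Binding domain of *them₄*: the matrix TP, whose subject is the dancers₁.
*the dancers₁* c-commands the pronoun within its binding domain → coindexation would violate Principle B.
*the twins₂*: the pronoun c-commands this R-expression → coindexation would violate Principle C on *the twins₂*.
*the athletes₃* and the pronoun do not c-command one another → neither Principle B nor Principle C is at stake; coindexation permitted.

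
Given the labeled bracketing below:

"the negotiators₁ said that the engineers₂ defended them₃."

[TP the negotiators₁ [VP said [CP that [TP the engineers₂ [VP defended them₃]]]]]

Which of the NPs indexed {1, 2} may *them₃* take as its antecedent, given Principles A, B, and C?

*them* is a pronoun, so Principle B applies: it must be free in its binding domain.
Binding domain of *them₃*: the embedded TP, whose subject is the engineers₂.
*the negotiators₁* c-commands the pronoun but from outside its binding domain, and is not c-commanded by it → coindexation permitted.
*the engineers₂* c-commands the pronoun within its binding domain → coindexation would violate Principle B.

{1}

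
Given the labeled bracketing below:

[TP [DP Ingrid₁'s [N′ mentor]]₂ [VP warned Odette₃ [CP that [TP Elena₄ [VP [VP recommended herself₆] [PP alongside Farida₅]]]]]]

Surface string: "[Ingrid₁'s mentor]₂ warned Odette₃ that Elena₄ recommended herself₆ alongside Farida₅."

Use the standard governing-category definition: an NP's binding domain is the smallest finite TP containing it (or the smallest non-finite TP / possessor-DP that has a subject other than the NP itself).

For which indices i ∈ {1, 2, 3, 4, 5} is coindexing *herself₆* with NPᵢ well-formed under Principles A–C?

{4}

*herself* is an anaphor, so Principle A applies: it must be bound in its binding domain.
Binding domain of *herself₆*: the embedded TP, whose subject is Elena₄.
*Ingrid₁* does not c-command the anaphor → cannot bind it.
*[Ingrid₁'s mentor]₂* c-commands the anaphor but is outside its binding domain → cannot satisfy Principle A.
*Odette₃* c-commands the anaphor but is outside its binding domain → cannot satisfy Principle A.
*Elena₄* c-commands the anaphor within its binding domain → licit binder.
*Farida₅* does not c-command the anaphor → cannot bind it.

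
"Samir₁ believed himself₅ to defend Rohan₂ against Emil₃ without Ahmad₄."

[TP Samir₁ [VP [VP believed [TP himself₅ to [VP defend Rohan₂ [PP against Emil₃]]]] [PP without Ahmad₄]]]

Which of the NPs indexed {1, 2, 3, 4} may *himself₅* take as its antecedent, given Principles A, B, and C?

*himself* is an anaphor, so Principle A applies: it must be bound in its binding domain.
Binding domain of *himself₅*: the matrix TP, whose subject is Samir₁.
*Samir₁* c-commands the anaphor within its binding domain → licit binder.
*Rohan₂* does not c-command the anaphor → cannot bind it.
*Emil₃* does not c-command the anaphor → cannot bind it.
*Ahmad₄* does not c-command the anaphor → cannot bind it.

{1}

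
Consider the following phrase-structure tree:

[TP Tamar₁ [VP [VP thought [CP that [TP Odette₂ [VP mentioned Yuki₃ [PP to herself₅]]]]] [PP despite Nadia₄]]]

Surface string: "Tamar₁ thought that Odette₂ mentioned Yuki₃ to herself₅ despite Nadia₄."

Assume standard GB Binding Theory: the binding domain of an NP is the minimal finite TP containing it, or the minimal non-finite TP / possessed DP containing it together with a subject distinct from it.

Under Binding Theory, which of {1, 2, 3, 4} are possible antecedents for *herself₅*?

*herself* is an anaphor, so Principle A applies: it must be bound in its binding domain.
Binding domain of *herself₅*: the embedded TP, whose subject is Odette₂.
*Tamar₁* c-commands the anaphor but is outside its binding domain → cannot satisfy Principle A.
*Odette₂* c-commands the anaphor within its binding domain → licit binder.
*Yuki₃* c-commands the anaphor within its binding domain → licit binder.
*Nadia₄* does not c-command the anaphor → cannot bind it.

{2, 3}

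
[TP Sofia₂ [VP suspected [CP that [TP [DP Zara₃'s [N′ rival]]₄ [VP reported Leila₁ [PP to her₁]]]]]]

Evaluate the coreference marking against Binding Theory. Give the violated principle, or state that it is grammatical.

The two coindexed NPs are *Leila₁* and *her₁*.
*her₁* is a pronoun. Its binding domain is the embedded TP, whose subject is [Zara₃'s rival]₄.
*Leila₁* c-commands it within that domain and carries the same index.
The pronoun is locally bound → Principle B violation.

Principle B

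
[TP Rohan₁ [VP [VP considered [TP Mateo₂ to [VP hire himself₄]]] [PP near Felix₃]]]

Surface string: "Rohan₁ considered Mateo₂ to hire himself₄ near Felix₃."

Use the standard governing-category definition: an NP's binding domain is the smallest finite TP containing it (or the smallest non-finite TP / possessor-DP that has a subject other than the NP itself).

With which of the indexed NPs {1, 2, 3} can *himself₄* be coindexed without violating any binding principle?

*himself* is an anaphor, so Principle A applies: it must be bound in its binding domain.
Binding domain of *himself₄*: the embedded TP, whose subject is Mateo₂.
*Rohan₁* c-commands the anaphor but is outside its binding domain → cannot satisfy Principle A.
*Mateo₂* c-commands the anaphor within its binding domain → licit binder.
*Felix₃* does not c-command the anaphor → cannot bind it.

{2}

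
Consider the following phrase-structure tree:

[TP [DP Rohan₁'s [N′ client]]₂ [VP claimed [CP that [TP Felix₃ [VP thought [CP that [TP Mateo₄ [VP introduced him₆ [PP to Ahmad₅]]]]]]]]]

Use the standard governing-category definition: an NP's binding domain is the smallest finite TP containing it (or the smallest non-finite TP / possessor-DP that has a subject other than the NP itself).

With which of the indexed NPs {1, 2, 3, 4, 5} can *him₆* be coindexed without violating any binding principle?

*him* is a pronoun, so Principle B applies: it must be free in its binding domain.
Binding domain of *him₆*: the embedded TP, whose subject is Mateo₄.
*Rohan₁* and the pronoun do not c-command one another → neither Principle B nor Principle C is at stake; coindexation permitted.
*[Rohan₁'s client]₂* c-commands the pronoun but from outside its binding domain, and is not c-commanded by it → coindexation permitted.
*Felix₃* c-commands the pronoun but from outside its binding domain, and is not c-commanded by it → coindexation permitted.
*Mateo₄* c-commands the pronoun within its binding domain → coindexation would violate Principle B.
*Ahmad₅*: the pronoun c-commands this R-expression → coindexation would violate Principle C on *Ahmad₅*.

{1, 2, 3}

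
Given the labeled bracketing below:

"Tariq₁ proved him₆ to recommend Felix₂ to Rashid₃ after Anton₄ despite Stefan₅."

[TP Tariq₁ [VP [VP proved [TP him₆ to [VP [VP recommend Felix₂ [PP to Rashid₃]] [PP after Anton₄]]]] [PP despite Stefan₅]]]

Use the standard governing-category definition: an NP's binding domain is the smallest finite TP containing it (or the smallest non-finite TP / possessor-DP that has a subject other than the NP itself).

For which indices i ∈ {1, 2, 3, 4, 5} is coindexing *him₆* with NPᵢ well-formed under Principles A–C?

{5}

*him* is a pronoun, so Principle B applies: it must be free in its binding domain.
Binding domain of *him₆*: the matrix TP, whose subject is Tariq₁.
*Tariq₁* c-commands the pronoun within its binding domain → coindexation would violate Principle B.
*Felix₂*: the pronoun c-commands this R-expression → coindexation would violate Principle C on *Felix₂*.
*Rashid₃*: the pronoun c-commands this R-expression → coindexation would violate Principle C on *Rashid₃*.
*Anton₄*: the pronoun c-commands this R-expression → coindexation would violate Principle C on *Anton₄*.
*Stefan₅* and the pronoun do not c-command one another → neither Principle B nor Principle C is at stake; coindexation permitted.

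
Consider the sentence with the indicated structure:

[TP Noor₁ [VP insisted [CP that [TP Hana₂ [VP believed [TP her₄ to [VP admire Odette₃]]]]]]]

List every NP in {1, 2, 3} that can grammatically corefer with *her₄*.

*her* is a pronoun, so Principle B applies: it must be free in its binding domain.
Binding domain of *her₄*: the embedded TP, whose subject is Hana₂.
*Noor₁* c-commands the pronoun but from outside its binding domain, and is not c-commanded by it → coindexation permitted.
*Hana₂* c-commands the pronoun within its binding domain → coindexation would violate Principle B.
*Odette₃*: the pronoun c-commands this R-expression → coindexation would violate Principle C on *Odette₃*.

{1}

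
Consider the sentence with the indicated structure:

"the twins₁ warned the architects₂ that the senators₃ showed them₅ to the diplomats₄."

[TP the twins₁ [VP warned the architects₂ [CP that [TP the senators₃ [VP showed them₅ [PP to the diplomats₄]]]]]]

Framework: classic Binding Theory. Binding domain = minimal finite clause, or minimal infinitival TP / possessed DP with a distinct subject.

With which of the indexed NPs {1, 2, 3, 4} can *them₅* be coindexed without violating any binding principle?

{1, 2}

*them* is a pronoun, so Principle B applies: it must be free in its binding domain.
Binding domain of *them₅*: the embedded TP, whose subject is the senators₃.
*the twins₁* c-commands the pronoun but from outside its binding domain, and is not c-commanded by it → coindexation permitted.
*the architects₂* c-commands the pronoun but from outside its binding domain, and is not c-commanded by it → coindexation permitted.
*the senators₃* c-commands the pronoun within its binding domain → coindexation would violate Principle B.
*the diplomats₄*: the pronoun c-commands this R-expression → coindexation would violate Principle C on *the diplomats₄*.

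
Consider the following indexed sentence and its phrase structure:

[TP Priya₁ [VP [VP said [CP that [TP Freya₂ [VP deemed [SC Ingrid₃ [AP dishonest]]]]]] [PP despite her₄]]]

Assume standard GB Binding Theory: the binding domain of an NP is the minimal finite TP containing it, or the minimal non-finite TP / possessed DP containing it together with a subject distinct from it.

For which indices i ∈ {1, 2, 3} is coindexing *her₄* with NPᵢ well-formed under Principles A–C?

*her* is a pronoun, so Principle B applies: it must be free in its binding domain.
Binding domain of *her₄*: the matrix TP, whose subject is Priya₁.
*Priya₁* c-commands the pronoun within its binding domain → coindexation would violate Principle B.
*Freya₂* and the pronoun do not c-command one another → neither Principle B nor Principle C is at stake; coindexation permitted.
*Ingrid₃* and the pronoun do not c-command one another → neither Principle B nor Principle C is at stake; coindexation permitted.

{2, 3}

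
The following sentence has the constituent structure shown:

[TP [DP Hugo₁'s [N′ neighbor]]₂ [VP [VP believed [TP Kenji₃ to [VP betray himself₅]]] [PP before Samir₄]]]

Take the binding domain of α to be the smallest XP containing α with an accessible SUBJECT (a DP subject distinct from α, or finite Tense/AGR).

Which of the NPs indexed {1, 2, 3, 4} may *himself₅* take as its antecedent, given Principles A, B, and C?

{3}

*himself* is an anaphor, so Principle A applies: it must be bound in its binding domain.
Binding domain of *himself₅*: the embedded TP, whose subject is Kenji₃.
*Hugo₁* does not c-command the anaphor → cannot bind it.
*[Hugo₁'s neighbor]₂* c-commands the anaphor but is outside its binding domain → cannot satisfy Principle A.
*Kenji₃* c-commands the anaphor within its binding domain → licit binder.
*Samir₄* does not c-command the anaphor → cannot bind it.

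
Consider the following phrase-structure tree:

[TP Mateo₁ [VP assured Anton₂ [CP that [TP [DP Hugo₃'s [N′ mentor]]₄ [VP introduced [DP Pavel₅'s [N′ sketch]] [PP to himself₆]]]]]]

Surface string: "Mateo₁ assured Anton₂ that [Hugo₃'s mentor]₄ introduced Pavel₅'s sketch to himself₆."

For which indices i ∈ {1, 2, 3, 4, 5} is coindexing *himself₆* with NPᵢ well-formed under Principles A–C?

*himself* is an anaphor, so Principle A applies: it must be bound in its binding domain.
Binding domain of *himself₆*: the embedded TP, whose subject is [Hugo₃'s mentor]₄.
*Mateo₁* c-commands the anaphor but is outside its binding domain → cannot satisfy Principle A.
*Anton₂* c-commands the anaphor but is outside its binding domain → cannot satisfy Principle A.
*Hugo₃* does not c-command the anaphor → cannot bind it.
*[Hugo₃'s mentor]₄* c-commands the anaphor within its binding domain → licit binder.
*Pavel₅* does not c-command the anaphor → cannot bind it.

{4}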